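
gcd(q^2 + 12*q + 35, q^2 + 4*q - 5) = q + 5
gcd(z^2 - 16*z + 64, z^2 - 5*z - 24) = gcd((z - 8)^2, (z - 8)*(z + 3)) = z - 8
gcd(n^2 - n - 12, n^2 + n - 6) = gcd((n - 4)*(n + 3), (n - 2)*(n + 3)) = n + 3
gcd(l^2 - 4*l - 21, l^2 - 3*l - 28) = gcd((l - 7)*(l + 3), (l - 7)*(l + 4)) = l - 7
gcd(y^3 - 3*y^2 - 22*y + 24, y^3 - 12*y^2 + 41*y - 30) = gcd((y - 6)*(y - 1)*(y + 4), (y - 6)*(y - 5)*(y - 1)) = y^2 - 7*y + 6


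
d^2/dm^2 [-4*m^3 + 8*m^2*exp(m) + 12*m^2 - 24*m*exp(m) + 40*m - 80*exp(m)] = 8*m^2*exp(m) + 8*m*exp(m) - 24*m - 112*exp(m) + 24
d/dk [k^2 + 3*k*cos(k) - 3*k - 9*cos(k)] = -3*k*sin(k) + 2*k + 9*sin(k) + 3*cos(k) - 3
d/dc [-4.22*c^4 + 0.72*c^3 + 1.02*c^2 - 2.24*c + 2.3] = -16.88*c^3 + 2.16*c^2 + 2.04*c - 2.24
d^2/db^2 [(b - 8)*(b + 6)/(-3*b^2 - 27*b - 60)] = 2*(11*b^3 + 204*b^2 + 1176*b + 2168)/(3*(b^6 + 27*b^5 + 303*b^4 + 1809*b^3 + 6060*b^2 + 10800*b + 8000))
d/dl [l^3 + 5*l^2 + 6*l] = 3*l^2 + 10*l + 6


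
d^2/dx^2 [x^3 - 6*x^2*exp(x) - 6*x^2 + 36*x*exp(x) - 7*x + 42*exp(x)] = -6*x^2*exp(x) + 12*x*exp(x) + 6*x + 102*exp(x) - 12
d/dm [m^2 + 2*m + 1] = 2*m + 2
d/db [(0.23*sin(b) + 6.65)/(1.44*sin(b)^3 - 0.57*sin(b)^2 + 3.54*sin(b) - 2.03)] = (-0.6624*sin(b)^3 - 28.5969*sin(b)^2 + 7.581*sin(b) - 24.0079)*cos(b)/(2.0736*sin(b)^6 - 1.6416*sin(b)^5 + 10.5201*sin(b)^4 - 9.882*sin(b)^3 + 14.8458*sin(b)^2 - 14.3724*sin(b) + 4.1209)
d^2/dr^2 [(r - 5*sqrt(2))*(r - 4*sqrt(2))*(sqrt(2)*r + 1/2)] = 6*sqrt(2)*r - 35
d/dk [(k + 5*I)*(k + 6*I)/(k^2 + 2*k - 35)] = (k^2*(2 - 11*I) - 10*k + 60 - 385*I)/(k^4 + 4*k^3 - 66*k^2 - 140*k + 1225)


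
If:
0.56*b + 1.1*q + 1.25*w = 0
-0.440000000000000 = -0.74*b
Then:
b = 0.59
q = -1.13636363636364*w - 0.302702702702703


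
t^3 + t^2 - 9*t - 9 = (t - 3)*(t + 1)*(t + 3)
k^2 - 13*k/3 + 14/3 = (k - 7/3)*(k - 2)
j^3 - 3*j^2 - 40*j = j*(j - 8)*(j + 5)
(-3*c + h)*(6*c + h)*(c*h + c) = -18*c^3*h - 18*c^3 + 3*c^2*h^2 + 3*c^2*h + c*h^3 + c*h^2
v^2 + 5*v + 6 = (v + 2)*(v + 3)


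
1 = 1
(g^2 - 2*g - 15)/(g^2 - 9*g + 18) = (g^2 - 2*g - 15)/(g^2 - 9*g + 18)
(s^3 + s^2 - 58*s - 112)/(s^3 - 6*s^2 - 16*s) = (s + 7)/s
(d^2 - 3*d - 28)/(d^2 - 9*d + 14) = (d + 4)/(d - 2)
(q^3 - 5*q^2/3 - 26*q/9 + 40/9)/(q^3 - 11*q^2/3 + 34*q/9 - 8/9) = (3*q + 5)/(3*q - 1)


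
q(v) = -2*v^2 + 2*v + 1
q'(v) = 2 - 4*v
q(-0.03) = 0.94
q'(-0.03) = 2.12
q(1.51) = -0.54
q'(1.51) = -4.04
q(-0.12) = 0.73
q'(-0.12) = 2.48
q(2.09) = -3.56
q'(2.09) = -6.36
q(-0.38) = -0.05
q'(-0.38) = 3.52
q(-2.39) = -15.20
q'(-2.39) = 11.56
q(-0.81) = -1.93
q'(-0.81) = 5.24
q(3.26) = -13.74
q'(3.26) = -11.04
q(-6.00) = -83.00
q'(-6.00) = 26.00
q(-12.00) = -311.00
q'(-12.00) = 50.00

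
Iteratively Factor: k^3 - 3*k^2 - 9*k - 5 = (k + 1)*(k^2 - 4*k - 5) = (k - 5)*(k + 1)*(k + 1)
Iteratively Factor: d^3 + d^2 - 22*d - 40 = (d - 5)*(d^2 + 6*d + 8) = (d - 5)*(d + 4)*(d + 2)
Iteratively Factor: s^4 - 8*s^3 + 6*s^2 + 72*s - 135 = (s - 3)*(s^3 - 5*s^2 - 9*s + 45) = (s - 3)*(s + 3)*(s^2 - 8*s + 15) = (s - 5)*(s - 3)*(s + 3)*(s - 3)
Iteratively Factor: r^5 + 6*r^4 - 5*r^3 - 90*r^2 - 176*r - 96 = (r + 3)*(r^4 + 3*r^3 - 14*r^2 - 48*r - 32) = (r + 2)*(r + 3)*(r^3 + r^2 - 16*r - 16) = (r + 2)*(r + 3)*(r + 4)*(r^2 - 3*r - 4) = (r + 1)*(r + 2)*(r + 3)*(r + 4)*(r - 4)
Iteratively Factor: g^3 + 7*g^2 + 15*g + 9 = (g + 3)*(g^2 + 4*g + 3) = (g + 1)*(g + 3)*(g + 3)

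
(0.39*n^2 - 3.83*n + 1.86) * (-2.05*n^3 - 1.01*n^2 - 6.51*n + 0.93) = -0.7995*n^5 + 7.4576*n^4 - 2.4836*n^3 + 23.4174*n^2 - 15.6705*n + 1.7298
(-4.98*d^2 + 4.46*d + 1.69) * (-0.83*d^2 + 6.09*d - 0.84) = 4.1334*d^4 - 34.03*d^3 + 29.9419*d^2 + 6.5457*d - 1.4196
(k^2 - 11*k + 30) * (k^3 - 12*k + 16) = k^5 - 11*k^4 + 18*k^3 + 148*k^2 - 536*k + 480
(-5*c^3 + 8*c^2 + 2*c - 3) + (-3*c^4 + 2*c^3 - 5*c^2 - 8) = -3*c^4 - 3*c^3 + 3*c^2 + 2*c - 11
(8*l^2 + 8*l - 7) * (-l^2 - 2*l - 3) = -8*l^4 - 24*l^3 - 33*l^2 - 10*l + 21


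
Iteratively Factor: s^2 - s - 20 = (s + 4)*(s - 5)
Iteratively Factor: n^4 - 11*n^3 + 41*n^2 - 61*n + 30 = (n - 5)*(n^3 - 6*n^2 + 11*n - 6) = (n - 5)*(n - 2)*(n^2 - 4*n + 3) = (n - 5)*(n - 2)*(n - 1)*(n - 3)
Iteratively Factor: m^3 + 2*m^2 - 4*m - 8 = (m + 2)*(m^2 - 4) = (m - 2)*(m + 2)*(m + 2)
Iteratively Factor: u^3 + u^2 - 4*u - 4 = (u - 2)*(u^2 + 3*u + 2) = (u - 2)*(u + 2)*(u + 1)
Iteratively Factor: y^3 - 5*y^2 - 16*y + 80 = (y - 5)*(y^2 - 16) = (y - 5)*(y - 4)*(y + 4)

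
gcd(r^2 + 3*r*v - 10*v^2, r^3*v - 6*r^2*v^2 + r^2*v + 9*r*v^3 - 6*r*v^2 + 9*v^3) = 1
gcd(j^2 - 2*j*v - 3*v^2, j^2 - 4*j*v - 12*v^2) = 1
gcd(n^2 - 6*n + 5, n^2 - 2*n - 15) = n - 5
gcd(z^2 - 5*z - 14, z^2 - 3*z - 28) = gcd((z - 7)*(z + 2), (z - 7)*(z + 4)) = z - 7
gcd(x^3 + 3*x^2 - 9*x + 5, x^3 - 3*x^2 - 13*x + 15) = x - 1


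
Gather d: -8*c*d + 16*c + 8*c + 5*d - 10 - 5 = 24*c + d*(5 - 8*c) - 15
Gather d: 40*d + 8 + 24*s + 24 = 40*d + 24*s + 32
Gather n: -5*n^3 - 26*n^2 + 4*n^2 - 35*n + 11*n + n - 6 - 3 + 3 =-5*n^3 - 22*n^2 - 23*n - 6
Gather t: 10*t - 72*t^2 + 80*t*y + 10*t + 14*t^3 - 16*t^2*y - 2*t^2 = 14*t^3 + t^2*(-16*y - 74) + t*(80*y + 20)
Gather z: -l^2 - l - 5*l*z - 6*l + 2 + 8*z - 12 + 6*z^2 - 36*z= -l^2 - 7*l + 6*z^2 + z*(-5*l - 28) - 10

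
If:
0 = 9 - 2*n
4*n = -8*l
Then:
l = -9/4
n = 9/2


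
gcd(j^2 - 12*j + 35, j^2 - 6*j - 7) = j - 7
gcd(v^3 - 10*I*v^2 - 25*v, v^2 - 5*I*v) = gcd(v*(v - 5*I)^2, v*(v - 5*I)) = v^2 - 5*I*v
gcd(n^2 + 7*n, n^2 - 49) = n + 7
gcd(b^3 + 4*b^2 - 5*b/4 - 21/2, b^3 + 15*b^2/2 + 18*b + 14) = b^2 + 11*b/2 + 7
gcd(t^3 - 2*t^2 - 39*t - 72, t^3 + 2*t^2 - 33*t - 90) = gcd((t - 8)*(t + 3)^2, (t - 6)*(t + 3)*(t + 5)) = t + 3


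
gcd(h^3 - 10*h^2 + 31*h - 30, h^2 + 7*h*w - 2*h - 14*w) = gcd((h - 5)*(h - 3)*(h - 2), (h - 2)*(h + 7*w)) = h - 2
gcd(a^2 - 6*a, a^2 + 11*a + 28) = 1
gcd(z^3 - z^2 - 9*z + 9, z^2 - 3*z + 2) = z - 1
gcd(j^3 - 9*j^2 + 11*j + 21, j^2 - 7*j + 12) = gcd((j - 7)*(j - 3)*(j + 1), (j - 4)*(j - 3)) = j - 3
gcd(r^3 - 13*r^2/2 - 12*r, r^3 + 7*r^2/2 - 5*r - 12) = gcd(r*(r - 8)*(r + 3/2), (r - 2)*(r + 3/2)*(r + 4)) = r + 3/2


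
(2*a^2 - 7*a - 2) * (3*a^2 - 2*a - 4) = 6*a^4 - 25*a^3 + 32*a + 8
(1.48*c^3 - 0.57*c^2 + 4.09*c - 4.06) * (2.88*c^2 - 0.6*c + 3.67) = 4.2624*c^5 - 2.5296*c^4 + 17.5528*c^3 - 16.2387*c^2 + 17.4463*c - 14.9002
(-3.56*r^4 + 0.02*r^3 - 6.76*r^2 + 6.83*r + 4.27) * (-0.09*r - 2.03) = 0.3204*r^5 + 7.225*r^4 + 0.5678*r^3 + 13.1081*r^2 - 14.2492*r - 8.6681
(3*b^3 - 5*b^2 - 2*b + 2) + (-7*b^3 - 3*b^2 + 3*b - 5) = -4*b^3 - 8*b^2 + b - 3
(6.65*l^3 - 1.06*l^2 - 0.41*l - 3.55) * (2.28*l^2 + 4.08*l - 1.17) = 15.162*l^5 + 24.7152*l^4 - 13.0401*l^3 - 8.5266*l^2 - 14.0043*l + 4.1535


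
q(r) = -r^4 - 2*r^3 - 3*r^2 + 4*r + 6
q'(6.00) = -1112.00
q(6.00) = -1806.00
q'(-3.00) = 76.00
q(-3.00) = -60.00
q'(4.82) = -612.24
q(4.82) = -808.12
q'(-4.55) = 283.87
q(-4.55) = -314.51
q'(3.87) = -340.92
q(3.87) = -363.68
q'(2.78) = -144.99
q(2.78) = -108.76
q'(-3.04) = 79.17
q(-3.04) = -63.10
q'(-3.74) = 151.77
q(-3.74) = -141.95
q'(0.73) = -5.13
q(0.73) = 6.26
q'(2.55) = -116.64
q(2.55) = -78.75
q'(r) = -4*r^3 - 6*r^2 - 6*r + 4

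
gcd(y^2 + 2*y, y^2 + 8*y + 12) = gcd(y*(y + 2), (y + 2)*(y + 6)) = y + 2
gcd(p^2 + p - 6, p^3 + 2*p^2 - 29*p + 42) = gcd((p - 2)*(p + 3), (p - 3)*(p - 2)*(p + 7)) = p - 2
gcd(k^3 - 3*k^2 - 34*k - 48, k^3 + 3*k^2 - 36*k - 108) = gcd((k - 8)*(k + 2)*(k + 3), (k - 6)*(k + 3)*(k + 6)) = k + 3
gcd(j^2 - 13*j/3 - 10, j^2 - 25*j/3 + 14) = j - 6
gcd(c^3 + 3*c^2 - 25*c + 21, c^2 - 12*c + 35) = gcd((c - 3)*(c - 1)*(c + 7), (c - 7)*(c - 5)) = 1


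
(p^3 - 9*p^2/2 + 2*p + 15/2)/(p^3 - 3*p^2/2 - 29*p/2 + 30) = (p + 1)/(p + 4)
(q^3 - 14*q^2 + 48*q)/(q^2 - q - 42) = q*(-q^2 + 14*q - 48)/(-q^2 + q + 42)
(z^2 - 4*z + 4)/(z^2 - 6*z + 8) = (z - 2)/(z - 4)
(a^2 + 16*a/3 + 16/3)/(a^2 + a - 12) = (a + 4/3)/(a - 3)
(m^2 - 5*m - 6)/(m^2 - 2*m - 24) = (m + 1)/(m + 4)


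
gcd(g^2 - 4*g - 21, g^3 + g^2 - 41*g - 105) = g^2 - 4*g - 21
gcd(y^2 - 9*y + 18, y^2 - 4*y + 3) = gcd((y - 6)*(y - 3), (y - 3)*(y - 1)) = y - 3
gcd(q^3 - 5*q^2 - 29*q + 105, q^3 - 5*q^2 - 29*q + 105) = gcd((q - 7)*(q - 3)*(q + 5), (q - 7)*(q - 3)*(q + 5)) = q^3 - 5*q^2 - 29*q + 105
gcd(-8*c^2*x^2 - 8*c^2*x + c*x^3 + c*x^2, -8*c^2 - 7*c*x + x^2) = -8*c + x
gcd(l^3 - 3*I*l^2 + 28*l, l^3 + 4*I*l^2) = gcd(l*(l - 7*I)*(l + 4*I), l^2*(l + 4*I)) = l^2 + 4*I*l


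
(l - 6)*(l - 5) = l^2 - 11*l + 30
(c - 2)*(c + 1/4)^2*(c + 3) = c^4 + 3*c^3/2 - 87*c^2/16 - 47*c/16 - 3/8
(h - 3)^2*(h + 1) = h^3 - 5*h^2 + 3*h + 9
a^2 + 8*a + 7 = (a + 1)*(a + 7)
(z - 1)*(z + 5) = z^2 + 4*z - 5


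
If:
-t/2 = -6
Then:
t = 12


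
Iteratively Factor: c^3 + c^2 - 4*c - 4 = (c + 1)*(c^2 - 4) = (c + 1)*(c + 2)*(c - 2)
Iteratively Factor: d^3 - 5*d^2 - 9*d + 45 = (d + 3)*(d^2 - 8*d + 15) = (d - 5)*(d + 3)*(d - 3)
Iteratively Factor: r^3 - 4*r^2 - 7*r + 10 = (r + 2)*(r^2 - 6*r + 5) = (r - 1)*(r + 2)*(r - 5)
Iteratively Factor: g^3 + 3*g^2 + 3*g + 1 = (g + 1)*(g^2 + 2*g + 1) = (g + 1)^2*(g + 1)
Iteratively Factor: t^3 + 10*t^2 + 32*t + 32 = (t + 4)*(t^2 + 6*t + 8) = (t + 4)^2*(t + 2)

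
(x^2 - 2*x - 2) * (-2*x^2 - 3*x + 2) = -2*x^4 + x^3 + 12*x^2 + 2*x - 4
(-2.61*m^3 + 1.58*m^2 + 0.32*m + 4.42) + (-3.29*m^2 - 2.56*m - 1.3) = -2.61*m^3 - 1.71*m^2 - 2.24*m + 3.12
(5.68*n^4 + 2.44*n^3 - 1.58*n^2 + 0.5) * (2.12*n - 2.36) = 12.0416*n^5 - 8.232*n^4 - 9.108*n^3 + 3.7288*n^2 + 1.06*n - 1.18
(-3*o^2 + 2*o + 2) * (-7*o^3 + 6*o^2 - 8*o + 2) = 21*o^5 - 32*o^4 + 22*o^3 - 10*o^2 - 12*o + 4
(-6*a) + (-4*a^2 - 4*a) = -4*a^2 - 10*a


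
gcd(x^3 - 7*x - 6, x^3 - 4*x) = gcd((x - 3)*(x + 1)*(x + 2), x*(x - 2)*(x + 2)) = x + 2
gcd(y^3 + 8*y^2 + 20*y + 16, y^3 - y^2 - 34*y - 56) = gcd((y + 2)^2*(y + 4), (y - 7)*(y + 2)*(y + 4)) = y^2 + 6*y + 8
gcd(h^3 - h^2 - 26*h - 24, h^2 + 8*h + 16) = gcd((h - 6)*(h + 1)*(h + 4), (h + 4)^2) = h + 4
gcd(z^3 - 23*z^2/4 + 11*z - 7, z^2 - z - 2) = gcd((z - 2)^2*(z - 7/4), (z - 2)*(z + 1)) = z - 2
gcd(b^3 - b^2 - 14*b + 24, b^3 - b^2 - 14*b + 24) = b^3 - b^2 - 14*b + 24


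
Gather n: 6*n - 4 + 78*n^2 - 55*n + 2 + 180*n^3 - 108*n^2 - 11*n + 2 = 180*n^3 - 30*n^2 - 60*n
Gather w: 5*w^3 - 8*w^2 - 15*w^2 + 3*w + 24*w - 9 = 5*w^3 - 23*w^2 + 27*w - 9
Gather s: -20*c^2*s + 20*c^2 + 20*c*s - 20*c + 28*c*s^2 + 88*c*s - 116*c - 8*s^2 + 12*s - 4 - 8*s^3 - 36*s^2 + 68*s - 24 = 20*c^2 - 136*c - 8*s^3 + s^2*(28*c - 44) + s*(-20*c^2 + 108*c + 80) - 28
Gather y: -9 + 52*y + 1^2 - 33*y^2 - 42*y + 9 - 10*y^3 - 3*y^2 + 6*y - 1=-10*y^3 - 36*y^2 + 16*y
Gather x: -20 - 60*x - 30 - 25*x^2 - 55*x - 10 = -25*x^2 - 115*x - 60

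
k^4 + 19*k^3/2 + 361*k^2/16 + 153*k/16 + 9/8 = (k + 1/4)^2*(k + 3)*(k + 6)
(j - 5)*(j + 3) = j^2 - 2*j - 15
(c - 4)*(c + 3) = c^2 - c - 12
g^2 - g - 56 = (g - 8)*(g + 7)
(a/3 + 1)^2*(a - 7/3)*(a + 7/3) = a^4/9 + 2*a^3/3 + 32*a^2/81 - 98*a/27 - 49/9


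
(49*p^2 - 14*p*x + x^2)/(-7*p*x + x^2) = (-7*p + x)/x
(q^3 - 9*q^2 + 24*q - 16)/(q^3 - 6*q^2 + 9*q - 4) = (q - 4)/(q - 1)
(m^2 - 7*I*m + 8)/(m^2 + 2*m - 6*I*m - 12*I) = (m^2 - 7*I*m + 8)/(m^2 + m*(2 - 6*I) - 12*I)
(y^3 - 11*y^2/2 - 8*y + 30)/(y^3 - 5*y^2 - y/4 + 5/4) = 2*(2*y^3 - 11*y^2 - 16*y + 60)/(4*y^3 - 20*y^2 - y + 5)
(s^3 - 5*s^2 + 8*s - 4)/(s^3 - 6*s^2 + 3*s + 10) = (s^2 - 3*s + 2)/(s^2 - 4*s - 5)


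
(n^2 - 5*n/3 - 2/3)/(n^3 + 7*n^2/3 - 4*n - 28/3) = (3*n + 1)/(3*n^2 + 13*n + 14)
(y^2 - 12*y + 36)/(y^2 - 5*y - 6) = (y - 6)/(y + 1)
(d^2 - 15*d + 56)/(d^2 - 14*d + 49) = (d - 8)/(d - 7)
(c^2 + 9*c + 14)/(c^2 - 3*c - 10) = (c + 7)/(c - 5)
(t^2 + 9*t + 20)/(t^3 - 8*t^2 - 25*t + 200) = (t + 4)/(t^2 - 13*t + 40)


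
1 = 1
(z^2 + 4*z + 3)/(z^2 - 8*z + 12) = (z^2 + 4*z + 3)/(z^2 - 8*z + 12)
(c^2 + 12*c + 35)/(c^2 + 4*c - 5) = (c + 7)/(c - 1)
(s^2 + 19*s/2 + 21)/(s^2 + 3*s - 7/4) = 2*(s + 6)/(2*s - 1)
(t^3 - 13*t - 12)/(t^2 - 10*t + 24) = (t^2 + 4*t + 3)/(t - 6)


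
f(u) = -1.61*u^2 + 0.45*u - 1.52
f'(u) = 0.45 - 3.22*u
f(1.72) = -5.51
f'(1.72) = -5.09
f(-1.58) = -6.25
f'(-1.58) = 5.54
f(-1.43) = -5.46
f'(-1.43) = 5.05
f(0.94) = -2.52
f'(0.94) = -2.58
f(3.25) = -17.06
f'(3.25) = -10.02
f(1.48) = -4.38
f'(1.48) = -4.32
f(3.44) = -19.02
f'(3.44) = -10.63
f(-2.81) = -15.50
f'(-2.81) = 9.50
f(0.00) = -1.52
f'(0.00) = 0.45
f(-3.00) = -17.36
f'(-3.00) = 10.11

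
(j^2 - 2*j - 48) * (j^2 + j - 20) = j^4 - j^3 - 70*j^2 - 8*j + 960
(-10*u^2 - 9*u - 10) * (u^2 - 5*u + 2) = -10*u^4 + 41*u^3 + 15*u^2 + 32*u - 20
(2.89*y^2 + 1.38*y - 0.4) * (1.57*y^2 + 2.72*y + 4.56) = 4.5373*y^4 + 10.0274*y^3 + 16.304*y^2 + 5.2048*y - 1.824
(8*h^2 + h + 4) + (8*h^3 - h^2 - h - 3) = 8*h^3 + 7*h^2 + 1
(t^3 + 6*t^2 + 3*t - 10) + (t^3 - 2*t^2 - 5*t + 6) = 2*t^3 + 4*t^2 - 2*t - 4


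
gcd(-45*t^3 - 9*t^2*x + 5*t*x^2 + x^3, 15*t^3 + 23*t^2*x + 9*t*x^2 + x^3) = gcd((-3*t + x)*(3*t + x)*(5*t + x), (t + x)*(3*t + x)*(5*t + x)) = 15*t^2 + 8*t*x + x^2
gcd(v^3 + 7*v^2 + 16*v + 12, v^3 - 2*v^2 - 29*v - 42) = v^2 + 5*v + 6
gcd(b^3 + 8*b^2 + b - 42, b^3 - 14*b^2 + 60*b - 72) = b - 2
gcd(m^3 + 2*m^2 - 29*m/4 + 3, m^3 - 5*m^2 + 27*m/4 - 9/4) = m^2 - 2*m + 3/4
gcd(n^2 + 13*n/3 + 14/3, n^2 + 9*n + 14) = n + 2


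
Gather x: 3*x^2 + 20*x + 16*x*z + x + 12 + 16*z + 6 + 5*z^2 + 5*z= 3*x^2 + x*(16*z + 21) + 5*z^2 + 21*z + 18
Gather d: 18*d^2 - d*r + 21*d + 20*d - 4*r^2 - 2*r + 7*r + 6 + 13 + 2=18*d^2 + d*(41 - r) - 4*r^2 + 5*r + 21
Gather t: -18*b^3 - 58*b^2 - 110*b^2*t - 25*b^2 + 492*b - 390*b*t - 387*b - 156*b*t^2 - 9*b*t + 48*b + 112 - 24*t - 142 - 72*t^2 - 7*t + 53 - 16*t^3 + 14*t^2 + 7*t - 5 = -18*b^3 - 83*b^2 + 153*b - 16*t^3 + t^2*(-156*b - 58) + t*(-110*b^2 - 399*b - 24) + 18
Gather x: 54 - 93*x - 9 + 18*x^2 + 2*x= 18*x^2 - 91*x + 45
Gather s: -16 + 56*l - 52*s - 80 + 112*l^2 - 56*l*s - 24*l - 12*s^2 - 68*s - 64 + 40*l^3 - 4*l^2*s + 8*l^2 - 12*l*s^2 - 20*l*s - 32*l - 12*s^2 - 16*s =40*l^3 + 120*l^2 + s^2*(-12*l - 24) + s*(-4*l^2 - 76*l - 136) - 160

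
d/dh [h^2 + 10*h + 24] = 2*h + 10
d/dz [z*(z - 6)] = 2*z - 6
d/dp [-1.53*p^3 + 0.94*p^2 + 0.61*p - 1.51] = -4.59*p^2 + 1.88*p + 0.61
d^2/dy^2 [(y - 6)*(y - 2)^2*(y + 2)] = 12*y^2 - 48*y + 16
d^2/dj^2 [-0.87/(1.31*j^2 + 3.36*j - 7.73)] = (2.986014*j^2 + 7.658784*j - 0.87*(2.62*j + 3.36)*(5.24*j + 6.72) - 17.619762)/(1.31*j^2 + 3.36*j - 7.73)^3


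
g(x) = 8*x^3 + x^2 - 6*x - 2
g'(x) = 24*x^2 + 2*x - 6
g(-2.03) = -52.62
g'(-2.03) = 88.84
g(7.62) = 3549.95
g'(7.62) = 1402.79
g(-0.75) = -0.31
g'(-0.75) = 6.00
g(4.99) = 986.97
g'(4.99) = 601.58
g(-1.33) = -11.07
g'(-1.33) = 33.79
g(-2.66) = -129.53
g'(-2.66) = 158.49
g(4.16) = 566.28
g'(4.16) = 417.65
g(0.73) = -2.73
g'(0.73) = 8.25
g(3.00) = 205.00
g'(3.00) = 216.00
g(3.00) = 205.00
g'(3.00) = 216.00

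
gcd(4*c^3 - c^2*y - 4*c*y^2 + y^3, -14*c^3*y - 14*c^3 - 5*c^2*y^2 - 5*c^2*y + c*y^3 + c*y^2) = 1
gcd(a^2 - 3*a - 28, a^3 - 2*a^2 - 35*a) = a - 7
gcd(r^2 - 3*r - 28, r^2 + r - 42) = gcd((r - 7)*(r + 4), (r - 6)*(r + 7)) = 1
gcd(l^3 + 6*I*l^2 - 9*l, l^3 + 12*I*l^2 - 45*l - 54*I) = l^2 + 6*I*l - 9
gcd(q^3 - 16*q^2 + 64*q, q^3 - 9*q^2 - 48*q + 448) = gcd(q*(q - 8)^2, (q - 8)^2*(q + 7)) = q^2 - 16*q + 64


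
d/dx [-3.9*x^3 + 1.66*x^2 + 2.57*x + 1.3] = -11.7*x^2 + 3.32*x + 2.57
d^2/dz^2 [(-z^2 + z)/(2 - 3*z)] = -4/(27*z^3 - 54*z^2 + 36*z - 8)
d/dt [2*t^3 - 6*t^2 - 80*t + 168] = 6*t^2 - 12*t - 80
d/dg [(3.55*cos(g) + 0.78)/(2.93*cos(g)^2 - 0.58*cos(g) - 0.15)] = (10.4015*cos(g)^2 + 4.5708*cos(g) + 0.0801)*sin(g)/(8.5849*cos(g)^4 - 3.3988*cos(g)^3 - 0.5426*cos(g)^2 + 0.174*cos(g) + 0.0225)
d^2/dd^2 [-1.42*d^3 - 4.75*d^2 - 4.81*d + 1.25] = -8.52*d - 9.5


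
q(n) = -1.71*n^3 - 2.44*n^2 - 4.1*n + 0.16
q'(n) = -5.13*n^2 - 4.88*n - 4.1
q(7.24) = -806.37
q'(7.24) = -308.33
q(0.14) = -0.47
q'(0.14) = -4.88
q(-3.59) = 62.55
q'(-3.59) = -52.70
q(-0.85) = 2.93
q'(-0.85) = -3.66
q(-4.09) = 93.11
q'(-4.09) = -69.96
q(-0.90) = 3.12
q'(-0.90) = -3.86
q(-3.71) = 69.11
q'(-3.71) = -56.61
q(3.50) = -117.40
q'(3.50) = -84.02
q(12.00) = -3355.28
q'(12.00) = -801.38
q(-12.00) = 2652.88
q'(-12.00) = -684.26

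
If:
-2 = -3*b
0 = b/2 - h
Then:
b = 2/3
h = 1/3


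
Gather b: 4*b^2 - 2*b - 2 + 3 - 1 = 4*b^2 - 2*b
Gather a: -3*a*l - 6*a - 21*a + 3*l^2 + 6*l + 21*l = a*(-3*l - 27) + 3*l^2 + 27*l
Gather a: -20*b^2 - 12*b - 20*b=-20*b^2 - 32*b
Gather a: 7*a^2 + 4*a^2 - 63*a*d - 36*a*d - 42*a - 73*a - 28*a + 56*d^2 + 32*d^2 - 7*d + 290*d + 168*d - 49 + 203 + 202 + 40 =11*a^2 + a*(-99*d - 143) + 88*d^2 + 451*d + 396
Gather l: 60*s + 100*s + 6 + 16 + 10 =160*s + 32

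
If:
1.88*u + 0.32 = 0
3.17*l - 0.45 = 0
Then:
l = 0.14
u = -0.17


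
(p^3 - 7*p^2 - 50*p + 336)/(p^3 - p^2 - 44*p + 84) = (p - 8)/(p - 2)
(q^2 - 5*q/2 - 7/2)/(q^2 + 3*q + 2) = (q - 7/2)/(q + 2)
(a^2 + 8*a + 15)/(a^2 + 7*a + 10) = (a + 3)/(a + 2)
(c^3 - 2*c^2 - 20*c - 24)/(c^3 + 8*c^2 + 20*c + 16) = (c - 6)/(c + 4)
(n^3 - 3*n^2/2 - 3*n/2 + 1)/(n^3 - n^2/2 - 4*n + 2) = (n + 1)/(n + 2)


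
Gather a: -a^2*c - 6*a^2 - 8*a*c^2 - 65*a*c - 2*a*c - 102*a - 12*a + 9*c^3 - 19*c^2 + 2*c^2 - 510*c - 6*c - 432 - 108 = a^2*(-c - 6) + a*(-8*c^2 - 67*c - 114) + 9*c^3 - 17*c^2 - 516*c - 540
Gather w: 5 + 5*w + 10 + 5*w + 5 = 10*w + 20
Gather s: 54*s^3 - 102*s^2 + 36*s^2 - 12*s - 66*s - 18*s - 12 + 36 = 54*s^3 - 66*s^2 - 96*s + 24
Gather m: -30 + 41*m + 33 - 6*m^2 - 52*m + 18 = -6*m^2 - 11*m + 21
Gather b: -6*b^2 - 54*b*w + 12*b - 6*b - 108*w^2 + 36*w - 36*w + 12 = -6*b^2 + b*(6 - 54*w) - 108*w^2 + 12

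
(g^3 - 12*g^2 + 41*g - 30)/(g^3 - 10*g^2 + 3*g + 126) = (g^2 - 6*g + 5)/(g^2 - 4*g - 21)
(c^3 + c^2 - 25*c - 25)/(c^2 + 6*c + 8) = (c^3 + c^2 - 25*c - 25)/(c^2 + 6*c + 8)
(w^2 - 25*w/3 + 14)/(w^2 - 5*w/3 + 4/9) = 3*(3*w^2 - 25*w + 42)/(9*w^2 - 15*w + 4)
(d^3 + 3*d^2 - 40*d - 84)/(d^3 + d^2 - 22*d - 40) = (d^2 + d - 42)/(d^2 - d - 20)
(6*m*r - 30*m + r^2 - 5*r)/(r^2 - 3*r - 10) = (6*m + r)/(r + 2)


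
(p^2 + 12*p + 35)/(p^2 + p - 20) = (p + 7)/(p - 4)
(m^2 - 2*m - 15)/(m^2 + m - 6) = (m - 5)/(m - 2)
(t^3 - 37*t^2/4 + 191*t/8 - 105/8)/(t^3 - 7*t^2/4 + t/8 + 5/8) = (8*t^3 - 74*t^2 + 191*t - 105)/(8*t^3 - 14*t^2 + t + 5)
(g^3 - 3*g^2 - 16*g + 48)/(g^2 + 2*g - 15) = (g^2 - 16)/(g + 5)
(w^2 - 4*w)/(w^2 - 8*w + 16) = w/(w - 4)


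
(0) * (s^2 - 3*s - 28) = 0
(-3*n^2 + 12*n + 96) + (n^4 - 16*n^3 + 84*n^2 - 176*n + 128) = n^4 - 16*n^3 + 81*n^2 - 164*n + 224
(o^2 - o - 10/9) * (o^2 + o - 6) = o^4 - 73*o^2/9 + 44*o/9 + 20/3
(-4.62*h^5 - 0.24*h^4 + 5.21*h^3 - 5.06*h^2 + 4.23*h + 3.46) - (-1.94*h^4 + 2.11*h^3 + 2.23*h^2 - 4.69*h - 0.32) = -4.62*h^5 + 1.7*h^4 + 3.1*h^3 - 7.29*h^2 + 8.92*h + 3.78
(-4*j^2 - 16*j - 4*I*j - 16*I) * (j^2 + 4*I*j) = -4*j^4 - 16*j^3 - 20*I*j^3 + 16*j^2 - 80*I*j^2 + 64*j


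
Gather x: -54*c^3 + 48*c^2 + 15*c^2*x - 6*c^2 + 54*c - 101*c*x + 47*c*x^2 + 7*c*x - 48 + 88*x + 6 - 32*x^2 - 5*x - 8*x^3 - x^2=-54*c^3 + 42*c^2 + 54*c - 8*x^3 + x^2*(47*c - 33) + x*(15*c^2 - 94*c + 83) - 42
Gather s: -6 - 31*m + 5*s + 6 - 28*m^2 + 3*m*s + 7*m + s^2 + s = -28*m^2 - 24*m + s^2 + s*(3*m + 6)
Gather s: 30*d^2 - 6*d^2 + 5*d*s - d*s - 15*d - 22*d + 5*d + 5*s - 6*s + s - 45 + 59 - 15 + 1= 24*d^2 + 4*d*s - 32*d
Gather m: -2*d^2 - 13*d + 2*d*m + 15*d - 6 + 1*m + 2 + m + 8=-2*d^2 + 2*d + m*(2*d + 2) + 4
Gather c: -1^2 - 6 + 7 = 0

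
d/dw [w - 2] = 1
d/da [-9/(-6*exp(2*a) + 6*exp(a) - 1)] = (54 - 108*exp(a))*exp(a)/(6*exp(2*a) - 6*exp(a) + 1)^2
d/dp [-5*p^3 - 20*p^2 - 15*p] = -15*p^2 - 40*p - 15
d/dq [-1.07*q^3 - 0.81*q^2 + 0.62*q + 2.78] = -3.21*q^2 - 1.62*q + 0.62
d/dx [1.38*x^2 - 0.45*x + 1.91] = 2.76*x - 0.45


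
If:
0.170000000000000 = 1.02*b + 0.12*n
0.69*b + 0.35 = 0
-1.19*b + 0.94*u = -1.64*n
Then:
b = -0.51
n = 5.73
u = -10.64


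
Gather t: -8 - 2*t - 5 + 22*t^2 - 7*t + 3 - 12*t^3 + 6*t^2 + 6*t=-12*t^3 + 28*t^2 - 3*t - 10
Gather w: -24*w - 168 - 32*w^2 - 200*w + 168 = -32*w^2 - 224*w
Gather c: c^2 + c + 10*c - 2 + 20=c^2 + 11*c + 18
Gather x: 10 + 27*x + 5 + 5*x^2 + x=5*x^2 + 28*x + 15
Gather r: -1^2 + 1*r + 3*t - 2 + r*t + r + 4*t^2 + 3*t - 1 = r*(t + 2) + 4*t^2 + 6*t - 4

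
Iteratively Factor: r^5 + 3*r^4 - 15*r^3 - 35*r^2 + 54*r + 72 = (r - 3)*(r^4 + 6*r^3 + 3*r^2 - 26*r - 24) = (r - 3)*(r + 4)*(r^3 + 2*r^2 - 5*r - 6) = (r - 3)*(r + 1)*(r + 4)*(r^2 + r - 6) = (r - 3)*(r - 2)*(r + 1)*(r + 4)*(r + 3)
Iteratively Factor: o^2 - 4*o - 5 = (o + 1)*(o - 5)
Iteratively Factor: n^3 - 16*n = (n + 4)*(n^2 - 4*n) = (n - 4)*(n + 4)*(n)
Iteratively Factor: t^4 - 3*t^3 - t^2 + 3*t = (t)*(t^3 - 3*t^2 - t + 3) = t*(t - 3)*(t^2 - 1) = t*(t - 3)*(t - 1)*(t + 1)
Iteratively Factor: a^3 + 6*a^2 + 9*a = (a)*(a^2 + 6*a + 9) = a*(a + 3)*(a + 3)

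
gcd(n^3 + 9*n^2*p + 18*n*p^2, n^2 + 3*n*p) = n^2 + 3*n*p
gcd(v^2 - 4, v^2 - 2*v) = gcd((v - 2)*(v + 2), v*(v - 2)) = v - 2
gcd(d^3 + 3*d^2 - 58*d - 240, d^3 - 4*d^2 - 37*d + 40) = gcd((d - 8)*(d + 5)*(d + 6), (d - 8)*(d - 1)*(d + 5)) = d^2 - 3*d - 40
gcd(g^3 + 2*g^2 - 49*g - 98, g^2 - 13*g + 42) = g - 7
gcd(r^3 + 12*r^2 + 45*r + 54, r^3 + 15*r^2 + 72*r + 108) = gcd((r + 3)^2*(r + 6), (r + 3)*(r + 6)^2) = r^2 + 9*r + 18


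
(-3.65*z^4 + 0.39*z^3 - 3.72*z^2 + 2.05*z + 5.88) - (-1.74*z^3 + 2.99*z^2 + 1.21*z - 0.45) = -3.65*z^4 + 2.13*z^3 - 6.71*z^2 + 0.84*z + 6.33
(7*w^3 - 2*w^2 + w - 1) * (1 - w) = -7*w^4 + 9*w^3 - 3*w^2 + 2*w - 1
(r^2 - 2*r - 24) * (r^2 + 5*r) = r^4 + 3*r^3 - 34*r^2 - 120*r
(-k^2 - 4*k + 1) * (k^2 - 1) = -k^4 - 4*k^3 + 2*k^2 + 4*k - 1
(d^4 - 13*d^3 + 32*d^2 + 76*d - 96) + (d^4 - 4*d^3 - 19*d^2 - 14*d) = 2*d^4 - 17*d^3 + 13*d^2 + 62*d - 96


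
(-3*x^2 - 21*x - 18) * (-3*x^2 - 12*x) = 9*x^4 + 99*x^3 + 306*x^2 + 216*x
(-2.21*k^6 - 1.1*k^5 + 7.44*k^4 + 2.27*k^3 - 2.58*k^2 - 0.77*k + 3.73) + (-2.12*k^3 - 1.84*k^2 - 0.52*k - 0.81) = -2.21*k^6 - 1.1*k^5 + 7.44*k^4 + 0.15*k^3 - 4.42*k^2 - 1.29*k + 2.92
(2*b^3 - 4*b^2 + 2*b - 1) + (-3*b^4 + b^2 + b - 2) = -3*b^4 + 2*b^3 - 3*b^2 + 3*b - 3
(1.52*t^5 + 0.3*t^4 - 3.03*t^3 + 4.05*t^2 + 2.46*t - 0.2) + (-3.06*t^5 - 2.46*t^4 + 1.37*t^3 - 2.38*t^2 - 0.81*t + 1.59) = -1.54*t^5 - 2.16*t^4 - 1.66*t^3 + 1.67*t^2 + 1.65*t + 1.39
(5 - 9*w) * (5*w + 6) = -45*w^2 - 29*w + 30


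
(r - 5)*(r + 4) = r^2 - r - 20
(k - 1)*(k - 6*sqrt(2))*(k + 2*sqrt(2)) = k^3 - 4*sqrt(2)*k^2 - k^2 - 24*k + 4*sqrt(2)*k + 24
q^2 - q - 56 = (q - 8)*(q + 7)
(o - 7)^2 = o^2 - 14*o + 49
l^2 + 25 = (l - 5*I)*(l + 5*I)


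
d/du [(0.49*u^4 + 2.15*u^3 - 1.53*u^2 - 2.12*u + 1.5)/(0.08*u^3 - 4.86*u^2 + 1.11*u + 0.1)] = (0.0392*u^6 - 4.7628*u^5 - 8.6949*u^4 + 5.3082*u^3 - 11.7165*u^2 + 14.274*u - 1.877)/(0.0064*u^6 - 0.7776*u^5 + 23.7972*u^4 - 10.7732*u^3 + 0.2601*u^2 + 0.222*u + 0.01)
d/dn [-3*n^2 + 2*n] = 2 - 6*n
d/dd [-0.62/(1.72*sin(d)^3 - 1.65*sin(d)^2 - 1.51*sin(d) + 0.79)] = (3.1992*sin(d)^2 - 2.046*sin(d) - 0.9362)*cos(d)/(1.72*sin(d)^3 - 1.65*sin(d)^2 - 1.51*sin(d) + 0.79)^2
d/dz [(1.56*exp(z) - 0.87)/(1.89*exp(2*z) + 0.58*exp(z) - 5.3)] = (-2.9484*exp(2*z) + 3.2886*exp(z) - 7.7634)*exp(z)/(3.5721*exp(4*z) + 2.1924*exp(3*z) - 19.6976*exp(2*z) - 6.148*exp(z) + 28.09)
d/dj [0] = 0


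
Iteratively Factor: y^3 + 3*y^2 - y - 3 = (y + 3)*(y^2 - 1) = (y - 1)*(y + 3)*(y + 1)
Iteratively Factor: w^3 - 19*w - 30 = (w + 3)*(w^2 - 3*w - 10) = (w - 5)*(w + 3)*(w + 2)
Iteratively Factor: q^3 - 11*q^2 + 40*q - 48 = (q - 3)*(q^2 - 8*q + 16) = (q - 4)*(q - 3)*(q - 4)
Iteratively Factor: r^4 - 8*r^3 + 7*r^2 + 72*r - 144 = (r - 3)*(r^3 - 5*r^2 - 8*r + 48) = (r - 4)*(r - 3)*(r^2 - r - 12) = (r - 4)*(r - 3)*(r + 3)*(r - 4)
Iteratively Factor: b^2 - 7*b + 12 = (b - 3)*(b - 4)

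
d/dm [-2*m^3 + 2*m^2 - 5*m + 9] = -6*m^2 + 4*m - 5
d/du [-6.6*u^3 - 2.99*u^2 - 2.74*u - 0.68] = -19.8*u^2 - 5.98*u - 2.74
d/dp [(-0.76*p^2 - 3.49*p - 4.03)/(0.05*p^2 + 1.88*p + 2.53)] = (-1.2543*p^2 - 3.4426*p - 1.2533)/(0.0025*p^4 + 0.188*p^3 + 3.7874*p^2 + 9.5128*p + 6.4009)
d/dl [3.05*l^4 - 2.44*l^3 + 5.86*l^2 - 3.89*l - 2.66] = 12.2*l^3 - 7.32*l^2 + 11.72*l - 3.89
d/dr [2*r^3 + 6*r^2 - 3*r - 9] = 6*r^2 + 12*r - 3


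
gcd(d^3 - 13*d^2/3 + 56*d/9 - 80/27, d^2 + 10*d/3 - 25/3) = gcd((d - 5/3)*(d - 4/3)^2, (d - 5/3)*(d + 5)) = d - 5/3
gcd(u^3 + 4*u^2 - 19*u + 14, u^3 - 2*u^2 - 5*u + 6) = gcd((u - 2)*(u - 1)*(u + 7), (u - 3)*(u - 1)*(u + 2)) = u - 1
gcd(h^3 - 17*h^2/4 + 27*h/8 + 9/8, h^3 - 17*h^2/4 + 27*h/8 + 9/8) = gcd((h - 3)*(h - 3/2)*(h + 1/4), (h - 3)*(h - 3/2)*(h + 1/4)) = h^3 - 17*h^2/4 + 27*h/8 + 9/8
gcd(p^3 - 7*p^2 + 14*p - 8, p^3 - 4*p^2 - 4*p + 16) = p^2 - 6*p + 8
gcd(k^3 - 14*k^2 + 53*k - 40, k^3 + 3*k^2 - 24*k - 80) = k - 5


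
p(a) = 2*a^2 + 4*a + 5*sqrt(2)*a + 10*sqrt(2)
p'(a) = 4*a + 4 + 5*sqrt(2)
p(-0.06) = 13.49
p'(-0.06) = 10.83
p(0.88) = 25.43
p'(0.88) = 14.59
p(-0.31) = 10.90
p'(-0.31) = 9.83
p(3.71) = 82.74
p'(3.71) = 25.91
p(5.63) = 139.87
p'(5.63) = 33.59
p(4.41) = 101.86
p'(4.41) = 28.71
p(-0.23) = 11.70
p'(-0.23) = 10.15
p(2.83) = 61.49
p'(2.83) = 22.39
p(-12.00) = 169.29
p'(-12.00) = -36.93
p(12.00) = 434.99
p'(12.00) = 59.07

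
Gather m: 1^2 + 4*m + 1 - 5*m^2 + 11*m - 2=-5*m^2 + 15*m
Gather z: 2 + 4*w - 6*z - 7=4*w - 6*z - 5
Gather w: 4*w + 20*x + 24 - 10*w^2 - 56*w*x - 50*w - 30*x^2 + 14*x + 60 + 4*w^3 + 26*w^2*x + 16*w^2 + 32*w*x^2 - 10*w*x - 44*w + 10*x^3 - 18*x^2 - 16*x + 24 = 4*w^3 + w^2*(26*x + 6) + w*(32*x^2 - 66*x - 90) + 10*x^3 - 48*x^2 + 18*x + 108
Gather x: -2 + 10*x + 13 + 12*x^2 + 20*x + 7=12*x^2 + 30*x + 18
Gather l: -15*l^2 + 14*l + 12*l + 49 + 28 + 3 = -15*l^2 + 26*l + 80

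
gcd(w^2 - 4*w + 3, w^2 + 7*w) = 1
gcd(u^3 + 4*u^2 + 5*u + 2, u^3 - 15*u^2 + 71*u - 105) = 1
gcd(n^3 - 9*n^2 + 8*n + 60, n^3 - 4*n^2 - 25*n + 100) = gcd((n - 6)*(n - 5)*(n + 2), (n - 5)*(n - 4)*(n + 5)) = n - 5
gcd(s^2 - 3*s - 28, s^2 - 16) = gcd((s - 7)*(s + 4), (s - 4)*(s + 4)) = s + 4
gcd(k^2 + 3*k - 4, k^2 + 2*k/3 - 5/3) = k - 1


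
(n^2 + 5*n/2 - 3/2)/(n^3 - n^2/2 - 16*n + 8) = (n + 3)/(n^2 - 16)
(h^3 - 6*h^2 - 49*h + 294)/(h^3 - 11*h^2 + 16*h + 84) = (h + 7)/(h + 2)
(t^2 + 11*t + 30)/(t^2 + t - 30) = (t + 5)/(t - 5)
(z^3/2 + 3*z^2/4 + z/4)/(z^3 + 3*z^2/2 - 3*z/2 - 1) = z*(z + 1)/(2*(z^2 + z - 2))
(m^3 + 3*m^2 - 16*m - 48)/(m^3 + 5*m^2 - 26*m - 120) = (m^2 - m - 12)/(m^2 + m - 30)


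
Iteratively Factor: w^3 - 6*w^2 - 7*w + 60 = (w - 5)*(w^2 - w - 12) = (w - 5)*(w - 4)*(w + 3)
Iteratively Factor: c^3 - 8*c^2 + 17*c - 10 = (c - 1)*(c^2 - 7*c + 10) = (c - 5)*(c - 1)*(c - 2)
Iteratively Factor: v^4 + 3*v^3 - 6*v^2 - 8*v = (v + 4)*(v^3 - v^2 - 2*v) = v*(v + 4)*(v^2 - v - 2) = v*(v + 1)*(v + 4)*(v - 2)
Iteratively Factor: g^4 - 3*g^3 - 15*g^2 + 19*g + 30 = (g + 3)*(g^3 - 6*g^2 + 3*g + 10) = (g - 2)*(g + 3)*(g^2 - 4*g - 5) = (g - 2)*(g + 1)*(g + 3)*(g - 5)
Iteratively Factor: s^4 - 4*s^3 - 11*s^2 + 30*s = (s - 2)*(s^3 - 2*s^2 - 15*s) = (s - 2)*(s + 3)*(s^2 - 5*s) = s*(s - 2)*(s + 3)*(s - 5)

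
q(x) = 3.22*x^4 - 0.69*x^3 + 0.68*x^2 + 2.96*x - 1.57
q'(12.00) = 21977.84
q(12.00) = 65709.47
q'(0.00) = 2.96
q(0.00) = -1.57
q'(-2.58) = -235.52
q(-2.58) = 149.84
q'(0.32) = 3.61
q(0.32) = -0.54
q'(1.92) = 89.10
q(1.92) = 45.49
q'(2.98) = 329.48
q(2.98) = 248.96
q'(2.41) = 174.50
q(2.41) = 108.48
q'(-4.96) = -1626.38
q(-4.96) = 2033.54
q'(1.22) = 24.93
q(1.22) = 8.93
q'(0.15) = 3.16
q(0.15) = -1.11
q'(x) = 12.88*x^3 - 2.07*x^2 + 1.36*x + 2.96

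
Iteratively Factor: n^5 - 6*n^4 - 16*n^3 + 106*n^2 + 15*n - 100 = (n + 4)*(n^4 - 10*n^3 + 24*n^2 + 10*n - 25) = (n + 1)*(n + 4)*(n^3 - 11*n^2 + 35*n - 25) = (n - 5)*(n + 1)*(n + 4)*(n^2 - 6*n + 5) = (n - 5)^2*(n + 1)*(n + 4)*(n - 1)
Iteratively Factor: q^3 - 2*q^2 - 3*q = (q - 3)*(q^2 + q) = q*(q - 3)*(q + 1)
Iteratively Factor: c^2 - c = (c)*(c - 1)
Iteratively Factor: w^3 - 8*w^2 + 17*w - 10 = (w - 5)*(w^2 - 3*w + 2) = (w - 5)*(w - 2)*(w - 1)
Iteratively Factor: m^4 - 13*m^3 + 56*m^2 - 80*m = (m - 4)*(m^3 - 9*m^2 + 20*m) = (m - 4)^2*(m^2 - 5*m) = m*(m - 4)^2*(m - 5)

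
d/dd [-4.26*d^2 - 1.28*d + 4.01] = -8.52*d - 1.28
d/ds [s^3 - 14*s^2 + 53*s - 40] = 3*s^2 - 28*s + 53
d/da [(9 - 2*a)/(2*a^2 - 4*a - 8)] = (-a^2 + 2*a + (a - 1)*(2*a - 9) + 4)/(-a^2 + 2*a + 4)^2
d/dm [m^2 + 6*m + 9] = 2*m + 6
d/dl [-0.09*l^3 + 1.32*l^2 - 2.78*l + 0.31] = -0.27*l^2 + 2.64*l - 2.78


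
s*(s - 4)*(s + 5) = s^3 + s^2 - 20*s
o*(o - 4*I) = o^2 - 4*I*o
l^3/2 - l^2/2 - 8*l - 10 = (l/2 + 1)*(l - 5)*(l + 2)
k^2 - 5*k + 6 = (k - 3)*(k - 2)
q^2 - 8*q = q*(q - 8)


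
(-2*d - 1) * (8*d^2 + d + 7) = -16*d^3 - 10*d^2 - 15*d - 7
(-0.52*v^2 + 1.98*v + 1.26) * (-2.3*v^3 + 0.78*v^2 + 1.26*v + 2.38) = 1.196*v^5 - 4.9596*v^4 - 2.0088*v^3 + 2.24*v^2 + 6.3*v + 2.9988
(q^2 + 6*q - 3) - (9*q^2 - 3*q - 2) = -8*q^2 + 9*q - 1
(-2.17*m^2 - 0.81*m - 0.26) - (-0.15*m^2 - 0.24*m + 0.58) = -2.02*m^2 - 0.57*m - 0.84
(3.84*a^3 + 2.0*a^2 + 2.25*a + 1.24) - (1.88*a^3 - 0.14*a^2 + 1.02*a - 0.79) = 1.96*a^3 + 2.14*a^2 + 1.23*a + 2.03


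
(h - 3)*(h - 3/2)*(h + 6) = h^3 + 3*h^2/2 - 45*h/2 + 27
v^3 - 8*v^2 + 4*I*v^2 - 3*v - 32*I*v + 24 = (v - 8)*(v + I)*(v + 3*I)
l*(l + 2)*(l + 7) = l^3 + 9*l^2 + 14*l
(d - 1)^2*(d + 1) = d^3 - d^2 - d + 1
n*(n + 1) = n^2 + n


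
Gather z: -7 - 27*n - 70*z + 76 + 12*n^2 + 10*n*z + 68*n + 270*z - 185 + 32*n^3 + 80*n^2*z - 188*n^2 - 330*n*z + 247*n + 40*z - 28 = 32*n^3 - 176*n^2 + 288*n + z*(80*n^2 - 320*n + 240) - 144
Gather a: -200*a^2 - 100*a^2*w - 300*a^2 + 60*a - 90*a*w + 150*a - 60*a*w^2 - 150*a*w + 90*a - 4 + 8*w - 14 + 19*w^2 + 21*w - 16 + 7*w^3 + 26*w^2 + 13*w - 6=a^2*(-100*w - 500) + a*(-60*w^2 - 240*w + 300) + 7*w^3 + 45*w^2 + 42*w - 40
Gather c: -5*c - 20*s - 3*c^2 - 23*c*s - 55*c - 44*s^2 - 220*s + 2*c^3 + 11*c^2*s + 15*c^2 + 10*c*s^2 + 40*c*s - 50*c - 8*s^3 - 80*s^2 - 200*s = 2*c^3 + c^2*(11*s + 12) + c*(10*s^2 + 17*s - 110) - 8*s^3 - 124*s^2 - 440*s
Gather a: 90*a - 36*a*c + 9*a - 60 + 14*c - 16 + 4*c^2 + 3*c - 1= a*(99 - 36*c) + 4*c^2 + 17*c - 77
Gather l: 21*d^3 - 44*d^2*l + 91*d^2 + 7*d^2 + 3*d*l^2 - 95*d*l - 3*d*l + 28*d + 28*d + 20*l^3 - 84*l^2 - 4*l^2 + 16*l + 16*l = 21*d^3 + 98*d^2 + 56*d + 20*l^3 + l^2*(3*d - 88) + l*(-44*d^2 - 98*d + 32)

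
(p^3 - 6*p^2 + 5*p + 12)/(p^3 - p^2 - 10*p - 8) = (p - 3)/(p + 2)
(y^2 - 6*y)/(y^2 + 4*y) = (y - 6)/(y + 4)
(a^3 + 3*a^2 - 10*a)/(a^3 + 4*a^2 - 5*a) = (a - 2)/(a - 1)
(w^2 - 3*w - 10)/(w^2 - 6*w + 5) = (w + 2)/(w - 1)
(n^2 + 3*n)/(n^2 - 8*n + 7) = n*(n + 3)/(n^2 - 8*n + 7)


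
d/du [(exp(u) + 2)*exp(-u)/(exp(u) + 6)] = (-exp(2*u) - 4*exp(u) - 12)*exp(-u)/(exp(2*u) + 12*exp(u) + 36)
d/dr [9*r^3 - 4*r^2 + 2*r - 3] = 27*r^2 - 8*r + 2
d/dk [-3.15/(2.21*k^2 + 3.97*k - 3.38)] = (13.923*k + 12.5055)/(2.21*k^2 + 3.97*k - 3.38)^2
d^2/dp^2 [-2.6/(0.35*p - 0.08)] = -0.637/(0.35*p - 0.08)^3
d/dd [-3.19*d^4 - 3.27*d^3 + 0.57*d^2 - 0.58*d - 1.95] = -12.76*d^3 - 9.81*d^2 + 1.14*d - 0.58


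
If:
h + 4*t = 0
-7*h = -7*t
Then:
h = 0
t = 0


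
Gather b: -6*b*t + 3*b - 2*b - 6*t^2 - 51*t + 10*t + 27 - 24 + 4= b*(1 - 6*t) - 6*t^2 - 41*t + 7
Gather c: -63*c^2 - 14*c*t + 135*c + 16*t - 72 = -63*c^2 + c*(135 - 14*t) + 16*t - 72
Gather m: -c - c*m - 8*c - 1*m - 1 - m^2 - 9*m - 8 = -9*c - m^2 + m*(-c - 10) - 9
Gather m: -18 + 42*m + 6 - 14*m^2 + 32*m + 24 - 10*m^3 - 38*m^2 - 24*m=-10*m^3 - 52*m^2 + 50*m + 12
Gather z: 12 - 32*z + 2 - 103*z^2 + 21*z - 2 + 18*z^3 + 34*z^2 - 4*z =18*z^3 - 69*z^2 - 15*z + 12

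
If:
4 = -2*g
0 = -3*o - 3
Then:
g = -2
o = -1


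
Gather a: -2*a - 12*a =-14*a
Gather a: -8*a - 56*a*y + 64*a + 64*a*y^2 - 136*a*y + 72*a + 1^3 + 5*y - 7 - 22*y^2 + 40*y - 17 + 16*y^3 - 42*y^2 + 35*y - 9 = a*(64*y^2 - 192*y + 128) + 16*y^3 - 64*y^2 + 80*y - 32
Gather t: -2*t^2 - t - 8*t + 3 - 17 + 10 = -2*t^2 - 9*t - 4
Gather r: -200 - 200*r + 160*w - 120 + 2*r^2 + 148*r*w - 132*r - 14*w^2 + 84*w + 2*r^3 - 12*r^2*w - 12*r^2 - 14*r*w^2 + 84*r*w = 2*r^3 + r^2*(-12*w - 10) + r*(-14*w^2 + 232*w - 332) - 14*w^2 + 244*w - 320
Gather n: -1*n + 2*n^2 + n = 2*n^2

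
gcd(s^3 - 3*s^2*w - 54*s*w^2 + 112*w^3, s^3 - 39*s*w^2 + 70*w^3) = s^2 + 5*s*w - 14*w^2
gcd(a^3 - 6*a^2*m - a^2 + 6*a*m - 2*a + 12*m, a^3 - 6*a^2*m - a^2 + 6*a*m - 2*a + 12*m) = a^3 - 6*a^2*m - a^2 + 6*a*m - 2*a + 12*m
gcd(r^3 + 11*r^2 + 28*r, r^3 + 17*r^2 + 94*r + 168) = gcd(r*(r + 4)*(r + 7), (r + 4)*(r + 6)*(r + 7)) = r^2 + 11*r + 28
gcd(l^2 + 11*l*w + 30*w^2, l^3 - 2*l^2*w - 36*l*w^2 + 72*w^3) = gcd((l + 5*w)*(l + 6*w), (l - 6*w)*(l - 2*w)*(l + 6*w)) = l + 6*w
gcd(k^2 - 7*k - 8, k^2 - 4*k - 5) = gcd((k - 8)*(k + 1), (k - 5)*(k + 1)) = k + 1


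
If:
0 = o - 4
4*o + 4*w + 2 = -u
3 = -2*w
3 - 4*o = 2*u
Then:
No Solution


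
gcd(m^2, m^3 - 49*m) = m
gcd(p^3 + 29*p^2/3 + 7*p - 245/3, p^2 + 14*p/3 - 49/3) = p^2 + 14*p/3 - 49/3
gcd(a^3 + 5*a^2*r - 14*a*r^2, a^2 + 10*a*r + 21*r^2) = a + 7*r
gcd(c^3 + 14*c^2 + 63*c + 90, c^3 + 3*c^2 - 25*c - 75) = c^2 + 8*c + 15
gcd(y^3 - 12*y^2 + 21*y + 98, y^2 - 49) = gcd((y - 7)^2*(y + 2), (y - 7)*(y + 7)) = y - 7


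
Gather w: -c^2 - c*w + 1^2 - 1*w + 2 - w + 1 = -c^2 + w*(-c - 2) + 4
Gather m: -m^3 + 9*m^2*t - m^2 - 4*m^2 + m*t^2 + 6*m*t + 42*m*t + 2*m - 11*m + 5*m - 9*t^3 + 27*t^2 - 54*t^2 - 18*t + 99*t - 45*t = -m^3 + m^2*(9*t - 5) + m*(t^2 + 48*t - 4) - 9*t^3 - 27*t^2 + 36*t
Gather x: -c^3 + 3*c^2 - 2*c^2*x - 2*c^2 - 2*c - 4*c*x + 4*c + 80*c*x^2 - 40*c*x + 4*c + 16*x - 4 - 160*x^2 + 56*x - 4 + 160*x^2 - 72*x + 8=-c^3 + c^2 + 80*c*x^2 + 6*c + x*(-2*c^2 - 44*c)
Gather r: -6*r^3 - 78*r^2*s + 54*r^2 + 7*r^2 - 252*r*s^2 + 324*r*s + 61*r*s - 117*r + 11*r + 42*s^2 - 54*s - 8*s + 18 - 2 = -6*r^3 + r^2*(61 - 78*s) + r*(-252*s^2 + 385*s - 106) + 42*s^2 - 62*s + 16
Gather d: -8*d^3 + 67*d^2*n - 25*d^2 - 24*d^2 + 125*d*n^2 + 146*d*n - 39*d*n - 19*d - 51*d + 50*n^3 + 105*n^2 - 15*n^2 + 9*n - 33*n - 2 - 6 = -8*d^3 + d^2*(67*n - 49) + d*(125*n^2 + 107*n - 70) + 50*n^3 + 90*n^2 - 24*n - 8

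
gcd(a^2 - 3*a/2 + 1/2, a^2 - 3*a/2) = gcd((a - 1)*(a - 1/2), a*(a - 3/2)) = 1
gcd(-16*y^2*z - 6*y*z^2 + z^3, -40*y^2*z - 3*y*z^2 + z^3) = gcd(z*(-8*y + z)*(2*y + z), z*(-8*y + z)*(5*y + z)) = 8*y*z - z^2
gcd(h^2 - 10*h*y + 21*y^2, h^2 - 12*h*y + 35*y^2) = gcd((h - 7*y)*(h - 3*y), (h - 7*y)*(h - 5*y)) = -h + 7*y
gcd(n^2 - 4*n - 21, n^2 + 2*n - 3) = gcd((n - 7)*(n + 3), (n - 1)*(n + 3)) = n + 3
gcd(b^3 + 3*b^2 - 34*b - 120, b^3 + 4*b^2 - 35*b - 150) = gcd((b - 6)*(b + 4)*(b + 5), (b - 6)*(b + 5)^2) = b^2 - b - 30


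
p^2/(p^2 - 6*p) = p/(p - 6)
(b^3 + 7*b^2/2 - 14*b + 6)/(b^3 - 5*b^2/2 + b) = (b + 6)/b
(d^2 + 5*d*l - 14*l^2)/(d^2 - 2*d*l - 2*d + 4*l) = (d + 7*l)/(d - 2)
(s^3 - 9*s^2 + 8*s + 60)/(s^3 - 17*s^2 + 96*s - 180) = (s + 2)/(s - 6)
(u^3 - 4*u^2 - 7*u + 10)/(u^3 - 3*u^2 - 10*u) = (u - 1)/u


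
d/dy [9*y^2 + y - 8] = 18*y + 1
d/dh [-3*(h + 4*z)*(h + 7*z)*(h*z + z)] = 3*z*(-3*h^2 - 22*h*z - 2*h - 28*z^2 - 11*z)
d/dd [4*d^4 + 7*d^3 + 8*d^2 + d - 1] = 16*d^3 + 21*d^2 + 16*d + 1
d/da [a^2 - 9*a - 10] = 2*a - 9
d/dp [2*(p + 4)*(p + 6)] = 4*p + 20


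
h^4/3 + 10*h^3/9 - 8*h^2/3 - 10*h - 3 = (h/3 + 1)*(h - 3)*(h + 1/3)*(h + 3)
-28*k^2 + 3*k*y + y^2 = (-4*k + y)*(7*k + y)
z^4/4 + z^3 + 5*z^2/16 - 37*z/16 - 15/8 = (z/2 + 1/2)*(z/2 + 1)*(z - 3/2)*(z + 5/2)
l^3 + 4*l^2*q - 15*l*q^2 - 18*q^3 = (l - 3*q)*(l + q)*(l + 6*q)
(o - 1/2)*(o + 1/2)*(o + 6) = o^3 + 6*o^2 - o/4 - 3/2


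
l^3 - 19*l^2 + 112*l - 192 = (l - 8)^2*(l - 3)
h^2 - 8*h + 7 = (h - 7)*(h - 1)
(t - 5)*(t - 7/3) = t^2 - 22*t/3 + 35/3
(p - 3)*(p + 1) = p^2 - 2*p - 3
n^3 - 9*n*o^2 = n*(n - 3*o)*(n + 3*o)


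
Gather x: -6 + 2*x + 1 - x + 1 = x - 4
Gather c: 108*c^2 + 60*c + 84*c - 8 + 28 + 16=108*c^2 + 144*c + 36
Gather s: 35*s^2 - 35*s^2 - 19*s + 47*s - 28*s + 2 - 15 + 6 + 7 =0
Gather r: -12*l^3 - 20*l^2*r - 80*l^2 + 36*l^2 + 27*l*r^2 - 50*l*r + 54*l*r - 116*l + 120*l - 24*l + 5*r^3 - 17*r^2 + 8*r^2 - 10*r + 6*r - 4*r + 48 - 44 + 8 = -12*l^3 - 44*l^2 - 20*l + 5*r^3 + r^2*(27*l - 9) + r*(-20*l^2 + 4*l - 8) + 12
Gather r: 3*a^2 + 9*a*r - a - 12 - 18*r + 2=3*a^2 - a + r*(9*a - 18) - 10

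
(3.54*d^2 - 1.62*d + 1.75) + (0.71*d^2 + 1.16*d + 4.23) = 4.25*d^2 - 0.46*d + 5.98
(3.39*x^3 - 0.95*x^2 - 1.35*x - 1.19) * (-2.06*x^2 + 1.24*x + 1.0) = -6.9834*x^5 + 6.1606*x^4 + 4.993*x^3 - 0.1726*x^2 - 2.8256*x - 1.19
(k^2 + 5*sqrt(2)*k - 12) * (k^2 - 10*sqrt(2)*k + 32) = k^4 - 5*sqrt(2)*k^3 - 80*k^2 + 280*sqrt(2)*k - 384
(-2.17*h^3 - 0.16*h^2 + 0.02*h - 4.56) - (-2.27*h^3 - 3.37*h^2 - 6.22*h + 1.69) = 0.1*h^3 + 3.21*h^2 + 6.24*h - 6.25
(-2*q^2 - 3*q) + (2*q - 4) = -2*q^2 - q - 4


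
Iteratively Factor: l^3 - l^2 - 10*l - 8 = (l + 1)*(l^2 - 2*l - 8) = (l + 1)*(l + 2)*(l - 4)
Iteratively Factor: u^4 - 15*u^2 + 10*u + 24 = (u + 4)*(u^3 - 4*u^2 + u + 6) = (u - 2)*(u + 4)*(u^2 - 2*u - 3) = (u - 2)*(u + 1)*(u + 4)*(u - 3)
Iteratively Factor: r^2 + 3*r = (r)*(r + 3)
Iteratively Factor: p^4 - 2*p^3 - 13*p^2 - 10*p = (p)*(p^3 - 2*p^2 - 13*p - 10) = p*(p + 1)*(p^2 - 3*p - 10) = p*(p + 1)*(p + 2)*(p - 5)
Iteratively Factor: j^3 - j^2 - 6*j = (j + 2)*(j^2 - 3*j) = j*(j + 2)*(j - 3)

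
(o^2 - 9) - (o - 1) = o^2 - o - 8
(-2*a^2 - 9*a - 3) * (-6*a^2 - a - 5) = 12*a^4 + 56*a^3 + 37*a^2 + 48*a + 15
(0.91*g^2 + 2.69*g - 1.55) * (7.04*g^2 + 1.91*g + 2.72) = 6.4064*g^4 + 20.6757*g^3 - 3.2989*g^2 + 4.3563*g - 4.216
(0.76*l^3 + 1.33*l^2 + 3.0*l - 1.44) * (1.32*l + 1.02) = 1.0032*l^4 + 2.5308*l^3 + 5.3166*l^2 + 1.1592*l - 1.4688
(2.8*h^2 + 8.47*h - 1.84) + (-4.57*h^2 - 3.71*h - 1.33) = -1.77*h^2 + 4.76*h - 3.17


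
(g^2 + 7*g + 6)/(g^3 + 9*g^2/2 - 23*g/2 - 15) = 2/(2*g - 5)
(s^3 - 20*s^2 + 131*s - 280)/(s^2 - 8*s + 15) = (s^2 - 15*s + 56)/(s - 3)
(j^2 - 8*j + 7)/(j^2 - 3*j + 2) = (j - 7)/(j - 2)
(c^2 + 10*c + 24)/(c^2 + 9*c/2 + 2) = 2*(c + 6)/(2*c + 1)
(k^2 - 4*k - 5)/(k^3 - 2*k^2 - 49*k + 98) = (k^2 - 4*k - 5)/(k^3 - 2*k^2 - 49*k + 98)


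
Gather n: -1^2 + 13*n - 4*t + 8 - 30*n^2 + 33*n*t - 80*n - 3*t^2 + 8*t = -30*n^2 + n*(33*t - 67) - 3*t^2 + 4*t + 7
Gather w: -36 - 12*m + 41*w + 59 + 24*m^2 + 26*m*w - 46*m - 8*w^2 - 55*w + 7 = 24*m^2 - 58*m - 8*w^2 + w*(26*m - 14) + 30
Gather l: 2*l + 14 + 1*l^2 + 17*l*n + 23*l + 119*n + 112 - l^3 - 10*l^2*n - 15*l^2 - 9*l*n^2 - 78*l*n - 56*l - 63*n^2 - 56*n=-l^3 + l^2*(-10*n - 14) + l*(-9*n^2 - 61*n - 31) - 63*n^2 + 63*n + 126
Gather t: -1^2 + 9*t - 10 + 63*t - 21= 72*t - 32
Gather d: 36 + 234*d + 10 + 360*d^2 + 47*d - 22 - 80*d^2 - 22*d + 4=280*d^2 + 259*d + 28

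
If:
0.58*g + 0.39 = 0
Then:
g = -0.67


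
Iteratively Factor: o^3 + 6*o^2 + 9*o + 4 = (o + 1)*(o^2 + 5*o + 4) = (o + 1)*(o + 4)*(o + 1)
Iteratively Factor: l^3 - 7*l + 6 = (l + 3)*(l^2 - 3*l + 2) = (l - 2)*(l + 3)*(l - 1)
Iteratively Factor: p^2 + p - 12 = (p - 3)*(p + 4)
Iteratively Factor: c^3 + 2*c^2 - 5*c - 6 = (c + 3)*(c^2 - c - 2) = (c + 1)*(c + 3)*(c - 2)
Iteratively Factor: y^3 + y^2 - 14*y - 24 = (y - 4)*(y^2 + 5*y + 6) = (y - 4)*(y + 2)*(y + 3)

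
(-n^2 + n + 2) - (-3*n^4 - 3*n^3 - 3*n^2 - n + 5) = 3*n^4 + 3*n^3 + 2*n^2 + 2*n - 3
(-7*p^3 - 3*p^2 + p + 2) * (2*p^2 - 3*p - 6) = -14*p^5 + 15*p^4 + 53*p^3 + 19*p^2 - 12*p - 12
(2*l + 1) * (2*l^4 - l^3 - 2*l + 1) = 4*l^5 - l^3 - 4*l^2 + 1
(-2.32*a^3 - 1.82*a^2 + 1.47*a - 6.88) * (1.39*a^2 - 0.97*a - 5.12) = -3.2248*a^5 - 0.2794*a^4 + 15.6871*a^3 - 1.6707*a^2 - 0.8528*a + 35.2256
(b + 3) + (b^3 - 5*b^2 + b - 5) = b^3 - 5*b^2 + 2*b - 2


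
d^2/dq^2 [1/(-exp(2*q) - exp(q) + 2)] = (-2*(2*exp(q) + 1)^2*exp(q) + (4*exp(q) + 1)*(exp(2*q) + exp(q) - 2))*exp(q)/(exp(2*q) + exp(q) - 2)^3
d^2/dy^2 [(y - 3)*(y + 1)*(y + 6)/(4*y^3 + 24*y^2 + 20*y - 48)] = (-y^6 - 30*y^5 - 183*y^4 - 508*y^3 - 1305*y^2 - 2538*y - 1035)/(y^9 + 18*y^8 + 123*y^7 + 360*y^6 + 183*y^5 - 1206*y^4 - 1603*y^3 + 1692*y^2 + 2160*y - 1728)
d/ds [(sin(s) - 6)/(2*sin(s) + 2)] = 7*cos(s)/(2*(sin(s) + 1)^2)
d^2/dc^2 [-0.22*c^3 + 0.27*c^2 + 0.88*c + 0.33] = 0.54 - 1.32*c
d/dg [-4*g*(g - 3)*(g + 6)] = -12*g^2 - 24*g + 72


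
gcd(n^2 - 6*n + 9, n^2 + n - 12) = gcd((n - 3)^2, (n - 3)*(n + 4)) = n - 3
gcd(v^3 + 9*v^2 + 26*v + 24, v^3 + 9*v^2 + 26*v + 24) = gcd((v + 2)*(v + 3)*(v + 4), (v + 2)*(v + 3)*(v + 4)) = v^3 + 9*v^2 + 26*v + 24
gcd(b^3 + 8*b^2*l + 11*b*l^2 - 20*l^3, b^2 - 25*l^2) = b + 5*l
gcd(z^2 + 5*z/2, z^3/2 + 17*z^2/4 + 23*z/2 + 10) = z + 5/2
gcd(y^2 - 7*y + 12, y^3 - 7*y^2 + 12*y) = y^2 - 7*y + 12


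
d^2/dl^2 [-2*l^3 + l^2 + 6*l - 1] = 2 - 12*l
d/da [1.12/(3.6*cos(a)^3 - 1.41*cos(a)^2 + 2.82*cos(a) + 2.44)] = (12.096*cos(a)^2 - 3.1584*cos(a) + 3.1584)*sin(a)/(3.6*cos(a)^3 - 1.41*cos(a)^2 + 2.82*cos(a) + 2.44)^2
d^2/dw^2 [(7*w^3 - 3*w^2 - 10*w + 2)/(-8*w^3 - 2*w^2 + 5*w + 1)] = 2*(304*w^6 + 1080*w^5 - 264*w^4 + 193*w^3 + 609*w^2 + 51*w - 101)/(512*w^9 + 384*w^8 - 864*w^7 - 664*w^6 + 444*w^5 + 378*w^4 - 41*w^3 - 69*w^2 - 15*w - 1)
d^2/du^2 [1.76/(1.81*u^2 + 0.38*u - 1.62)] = (-11.531872*u^2 - 2.421056*u + 1.76*(3.62*u + 0.38)*(7.24*u + 0.76) + 10.321344)/(1.81*u^2 + 0.38*u - 1.62)^3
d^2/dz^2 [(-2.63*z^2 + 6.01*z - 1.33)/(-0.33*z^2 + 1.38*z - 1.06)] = (1.086426*z^3 - 4.65082199999999*z^2 + 8.979696*z - 7.537484)/(0.035937*z^6 - 0.450846*z^5 + 2.231658*z^4 - 5.524416*z^3 + 7.168356*z^2 - 4.651704*z + 1.191016)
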